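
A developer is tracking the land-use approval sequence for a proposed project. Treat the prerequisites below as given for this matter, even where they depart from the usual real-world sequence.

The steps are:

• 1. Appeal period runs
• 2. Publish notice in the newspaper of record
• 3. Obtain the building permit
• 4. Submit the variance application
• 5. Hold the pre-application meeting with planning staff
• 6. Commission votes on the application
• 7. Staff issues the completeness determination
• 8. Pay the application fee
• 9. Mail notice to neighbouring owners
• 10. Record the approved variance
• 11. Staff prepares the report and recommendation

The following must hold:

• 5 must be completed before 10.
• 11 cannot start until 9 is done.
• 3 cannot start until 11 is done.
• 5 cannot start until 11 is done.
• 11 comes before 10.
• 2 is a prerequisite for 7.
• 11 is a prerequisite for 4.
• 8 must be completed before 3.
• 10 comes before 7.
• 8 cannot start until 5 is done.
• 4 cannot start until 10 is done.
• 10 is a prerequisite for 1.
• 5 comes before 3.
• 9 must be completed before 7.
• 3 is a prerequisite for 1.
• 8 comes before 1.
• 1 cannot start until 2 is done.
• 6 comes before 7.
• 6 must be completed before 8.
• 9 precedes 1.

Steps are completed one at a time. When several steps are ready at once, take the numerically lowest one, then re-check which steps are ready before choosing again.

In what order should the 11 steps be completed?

2, 6, 9, 11, 5, 8, 3, 10, 1, 4, 7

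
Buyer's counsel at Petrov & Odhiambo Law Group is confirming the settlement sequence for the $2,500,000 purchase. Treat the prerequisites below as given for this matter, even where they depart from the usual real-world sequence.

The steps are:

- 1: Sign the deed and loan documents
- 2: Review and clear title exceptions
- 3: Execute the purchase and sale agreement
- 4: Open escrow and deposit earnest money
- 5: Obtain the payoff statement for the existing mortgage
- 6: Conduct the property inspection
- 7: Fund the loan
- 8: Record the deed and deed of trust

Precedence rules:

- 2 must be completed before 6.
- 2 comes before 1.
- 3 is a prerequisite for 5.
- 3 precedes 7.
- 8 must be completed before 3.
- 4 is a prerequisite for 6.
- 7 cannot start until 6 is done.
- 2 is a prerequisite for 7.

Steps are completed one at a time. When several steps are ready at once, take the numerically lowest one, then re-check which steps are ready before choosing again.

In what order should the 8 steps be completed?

2, 4 and 8 have no prerequisites; 2 has the earlier label, so 2 is first.
1 now also ready, so the ready set is {1, 4, 8}; 1 has the earlier label → 1.
Ready: 4 and 8. 4 has the earlier label → 4.
6 now also ready, so the ready set is {6, 8}; 6 has the earlier label → 6.
That leaves 8 as the only ready step → 8.
3 is the only step now ready → 3.
5 and 7 are both available; 5 has the earlier label → 5.
7 needed 2, 3 and 6, now all done → 7.

2 → 1 → 4 → 6 → 8 → 3 → 5 → 7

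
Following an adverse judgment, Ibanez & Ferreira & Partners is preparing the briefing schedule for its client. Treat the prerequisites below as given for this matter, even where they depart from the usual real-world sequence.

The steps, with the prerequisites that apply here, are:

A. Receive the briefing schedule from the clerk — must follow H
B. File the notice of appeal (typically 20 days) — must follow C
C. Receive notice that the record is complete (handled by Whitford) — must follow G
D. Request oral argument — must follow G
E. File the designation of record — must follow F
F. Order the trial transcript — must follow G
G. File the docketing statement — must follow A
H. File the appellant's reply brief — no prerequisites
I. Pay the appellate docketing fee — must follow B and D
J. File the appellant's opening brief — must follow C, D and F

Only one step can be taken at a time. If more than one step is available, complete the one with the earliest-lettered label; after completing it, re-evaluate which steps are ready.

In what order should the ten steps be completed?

H has no prerequisites → H first.
Next only A has its prerequisites met → A.
Next only G has its prerequisites met → G.
Now C, D and F have their prerequisites met. C has the earlier label, so C next.
Ready: B, D and F. B has the earlier label → B.
Ready: D and F. D has the earlier label → D.
I now also ready, so the ready set is {F, I}; F has the earlier label → F.
Now E, I and J have their prerequisites met. E has the earlier label, so E next.
Now I and J have their prerequisites met. I has the earlier label, so I next.
J is the only step now ready → J.

H, A, G, C, B, D, F, E, I, J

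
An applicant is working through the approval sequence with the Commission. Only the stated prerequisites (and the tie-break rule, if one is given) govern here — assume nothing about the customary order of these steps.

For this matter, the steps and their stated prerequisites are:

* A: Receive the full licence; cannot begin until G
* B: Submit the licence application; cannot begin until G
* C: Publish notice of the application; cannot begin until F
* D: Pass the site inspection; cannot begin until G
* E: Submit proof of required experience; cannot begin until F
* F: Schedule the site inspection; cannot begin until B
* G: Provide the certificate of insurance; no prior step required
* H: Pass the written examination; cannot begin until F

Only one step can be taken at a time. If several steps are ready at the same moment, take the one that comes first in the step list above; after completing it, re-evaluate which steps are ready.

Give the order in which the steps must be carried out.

G A B D F C E H

G is the only step with nothing outstanding, so it goes first.
Ready: A, B and D. A is listed earlier → A.
Ready: B and D. B is listed earlier → B.
Now D and F have their prerequisites met. D is listed earlier, so D next.
F is the only step now ready → F.
Now C, E and H have their prerequisites met. C is listed earlier, so C next.
Now E and H have their prerequisites met. E is listed earlier, so E next.
H is the only step now ready → H.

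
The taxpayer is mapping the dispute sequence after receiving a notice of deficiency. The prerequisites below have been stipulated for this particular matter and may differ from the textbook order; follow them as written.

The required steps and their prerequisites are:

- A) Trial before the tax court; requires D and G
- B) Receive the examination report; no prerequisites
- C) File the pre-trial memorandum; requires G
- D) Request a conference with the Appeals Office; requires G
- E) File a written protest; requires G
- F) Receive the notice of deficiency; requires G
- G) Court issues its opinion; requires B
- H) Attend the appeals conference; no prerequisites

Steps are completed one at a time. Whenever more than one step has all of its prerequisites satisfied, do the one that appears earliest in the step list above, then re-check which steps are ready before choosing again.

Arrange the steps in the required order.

Nothing is required for B and H. B is listed earlier → B first.
G now also ready, so the ready set is {G, H}; G is listed earlier → G.
C, D, E and F now also ready, so the ready set is {C, D, E, F, H}; C is listed earlier → C.
Ready: D, E, F and H. D is listed earlier → D.
A now also ready, so the ready set is {A, E, F, H}; A is listed earlier → A.
Ready: E, F and H. E is listed earlier → E.
Ready: F and H. F is listed earlier → F.
H is the only step now ready → H.

B, G, C, D, A, E, F, H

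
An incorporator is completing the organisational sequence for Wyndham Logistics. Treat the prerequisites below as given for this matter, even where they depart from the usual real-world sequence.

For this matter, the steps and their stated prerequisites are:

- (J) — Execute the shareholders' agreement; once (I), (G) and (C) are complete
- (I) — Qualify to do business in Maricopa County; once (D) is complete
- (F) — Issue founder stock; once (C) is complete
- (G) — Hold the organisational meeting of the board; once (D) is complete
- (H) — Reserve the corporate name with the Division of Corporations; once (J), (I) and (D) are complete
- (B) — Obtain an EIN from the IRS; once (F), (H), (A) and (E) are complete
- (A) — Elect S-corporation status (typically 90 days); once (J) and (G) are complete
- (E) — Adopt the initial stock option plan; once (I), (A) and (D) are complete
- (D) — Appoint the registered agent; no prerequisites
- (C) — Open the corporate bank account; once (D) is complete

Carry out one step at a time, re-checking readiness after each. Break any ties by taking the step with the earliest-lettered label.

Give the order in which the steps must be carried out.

(D), (C), (F), (G), (I), (J), (A), (E), (H), (B)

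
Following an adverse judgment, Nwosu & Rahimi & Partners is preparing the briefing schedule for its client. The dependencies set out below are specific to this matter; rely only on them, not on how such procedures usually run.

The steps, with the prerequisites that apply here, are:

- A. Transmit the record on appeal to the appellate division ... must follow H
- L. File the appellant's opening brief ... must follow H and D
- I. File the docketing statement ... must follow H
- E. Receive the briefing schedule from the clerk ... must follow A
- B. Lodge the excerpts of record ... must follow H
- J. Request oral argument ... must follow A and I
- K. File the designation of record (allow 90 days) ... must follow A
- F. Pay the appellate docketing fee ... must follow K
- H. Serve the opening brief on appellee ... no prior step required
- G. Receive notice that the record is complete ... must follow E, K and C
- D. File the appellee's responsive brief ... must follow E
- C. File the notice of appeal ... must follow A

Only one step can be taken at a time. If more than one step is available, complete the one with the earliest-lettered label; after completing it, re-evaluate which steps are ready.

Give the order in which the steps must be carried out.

H → A → B → C → E → D → I → J → K → F → G → L

H has no prerequisites → H first.
Now A, B and I have their prerequisites met. A has the earlier label, so A next.
Ready: B, C, E, I and K. B has the earlier label → B.
C, E, I and K are all available; C has the earlier label → C.
Now E, I and K have their prerequisites met. E has the earlier label, so E next.
Ready: D, I and K. D has the earlier label → D.
L now also ready, so the ready set is {I, K, L}; I has the earlier label → I.
Now J, K and L have their prerequisites met. J has the earlier label, so J next.
K and L are both available; K has the earlier label → K.
F, G and L are all available; F has the earlier label → F.
Ready: G and L. G has the earlier label → G.
L needed D and H, now all done → L.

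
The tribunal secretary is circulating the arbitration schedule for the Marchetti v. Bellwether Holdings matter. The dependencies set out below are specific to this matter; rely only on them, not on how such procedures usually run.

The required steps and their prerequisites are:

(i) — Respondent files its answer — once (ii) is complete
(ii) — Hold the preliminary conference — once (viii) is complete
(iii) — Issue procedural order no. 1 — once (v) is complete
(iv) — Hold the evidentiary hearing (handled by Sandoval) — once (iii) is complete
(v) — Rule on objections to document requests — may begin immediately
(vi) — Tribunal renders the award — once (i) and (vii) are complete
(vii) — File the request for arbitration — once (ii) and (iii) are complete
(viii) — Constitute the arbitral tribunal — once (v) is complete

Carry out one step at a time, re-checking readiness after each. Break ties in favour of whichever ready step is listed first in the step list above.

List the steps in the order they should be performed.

(v) has no prerequisites → (v) first.
Now (iii) and (viii) have their prerequisites met. (iii) is listed earlier, so (iii) next.
Ready: (iv) and (viii). (iv) is listed earlier → (iv).
(viii) needed (v), now all done → (viii).
That leaves (ii) as the only ready step → (ii).
Now (i) and (vii) have their prerequisites met. (i) is listed earlier, so (i) next.
Next only (vii) has its prerequisites met → (vii).
That leaves (vi) as the only ready step → (vi).

(v) → (iii) → (iv) → (viii) → (ii) → (i) → (vii) → (vi)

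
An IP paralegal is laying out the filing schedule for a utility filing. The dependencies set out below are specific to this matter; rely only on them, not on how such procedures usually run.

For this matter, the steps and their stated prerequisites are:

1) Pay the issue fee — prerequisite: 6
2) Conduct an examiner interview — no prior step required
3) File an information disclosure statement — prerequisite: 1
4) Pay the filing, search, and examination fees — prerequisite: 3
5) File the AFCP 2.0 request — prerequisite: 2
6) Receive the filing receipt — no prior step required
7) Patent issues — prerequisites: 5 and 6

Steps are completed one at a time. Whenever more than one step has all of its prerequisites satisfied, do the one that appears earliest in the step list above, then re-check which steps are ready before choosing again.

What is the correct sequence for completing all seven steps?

Nothing is required for 2 and 6. 2 is listed earlier → 2 first.
Ready: 5 and 6. 5 is listed earlier → 5.
That leaves 6 as the only ready step → 6.
Ready: 1 and 7. 1 is listed earlier → 1.
3 and 7 are both available; 3 is listed earlier → 3.
Ready: 4 and 7. 4 is listed earlier → 4.
7 needed 5 and 6, now all done → 7.

2 → 5 → 6 → 1 → 3 → 4 → 7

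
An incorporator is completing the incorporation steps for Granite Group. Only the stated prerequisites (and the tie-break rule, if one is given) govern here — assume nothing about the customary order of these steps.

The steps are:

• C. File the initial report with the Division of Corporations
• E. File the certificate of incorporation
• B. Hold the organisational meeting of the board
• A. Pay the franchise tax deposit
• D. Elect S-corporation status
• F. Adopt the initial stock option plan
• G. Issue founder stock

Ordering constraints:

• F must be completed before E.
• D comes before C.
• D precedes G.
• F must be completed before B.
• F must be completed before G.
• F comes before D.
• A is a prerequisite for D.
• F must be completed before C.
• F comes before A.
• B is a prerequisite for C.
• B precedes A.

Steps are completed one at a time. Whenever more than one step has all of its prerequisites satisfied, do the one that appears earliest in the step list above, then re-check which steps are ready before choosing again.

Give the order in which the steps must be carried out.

Only F has no prerequisites, so it is first.
Now E and B have their prerequisites met. E is listed earlier, so E next.
B is the only step now ready → B.
A is the only step now ready → A.
Next only D has its prerequisites met → D.
C and G are both available; C is listed earlier → C.
Next only G has its prerequisites met → G.

F → E → B → A → D → C → G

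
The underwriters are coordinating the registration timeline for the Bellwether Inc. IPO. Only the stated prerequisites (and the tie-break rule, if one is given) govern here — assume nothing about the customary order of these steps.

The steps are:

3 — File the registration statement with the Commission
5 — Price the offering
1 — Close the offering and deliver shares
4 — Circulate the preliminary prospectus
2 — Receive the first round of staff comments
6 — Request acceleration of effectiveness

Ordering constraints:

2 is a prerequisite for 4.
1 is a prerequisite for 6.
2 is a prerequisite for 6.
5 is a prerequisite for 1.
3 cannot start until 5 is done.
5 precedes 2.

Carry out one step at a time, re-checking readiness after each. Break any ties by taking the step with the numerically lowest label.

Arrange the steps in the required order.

5 1 2 3 4 6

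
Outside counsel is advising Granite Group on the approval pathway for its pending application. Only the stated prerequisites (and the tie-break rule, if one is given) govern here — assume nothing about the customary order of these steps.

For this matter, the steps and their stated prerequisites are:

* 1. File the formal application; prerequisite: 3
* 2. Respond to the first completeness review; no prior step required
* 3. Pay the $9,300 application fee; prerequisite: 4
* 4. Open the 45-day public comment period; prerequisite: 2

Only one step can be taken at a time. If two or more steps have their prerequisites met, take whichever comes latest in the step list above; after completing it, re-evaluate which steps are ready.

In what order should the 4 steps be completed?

2 4 3 1

2 has no prerequisites → 2 first.
That leaves 4 as the only ready step → 4.
That leaves 3 as the only ready step → 3.
1 needed 3, now all done → 1.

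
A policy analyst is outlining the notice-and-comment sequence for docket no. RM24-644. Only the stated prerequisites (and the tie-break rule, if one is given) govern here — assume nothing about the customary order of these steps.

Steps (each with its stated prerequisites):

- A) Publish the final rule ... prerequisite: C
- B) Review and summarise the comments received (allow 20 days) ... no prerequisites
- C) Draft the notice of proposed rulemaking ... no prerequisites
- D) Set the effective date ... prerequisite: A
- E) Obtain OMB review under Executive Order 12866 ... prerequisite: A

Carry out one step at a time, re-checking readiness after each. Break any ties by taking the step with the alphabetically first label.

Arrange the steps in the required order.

B, C, A, D, E

B and C have no prerequisites; B has the earlier label, so B is first.
Next only C has its prerequisites met → C.
That leaves A as the only ready step → A.
Now D and E have their prerequisites met. D has the earlier label, so D next.
E is the only step now ready → E.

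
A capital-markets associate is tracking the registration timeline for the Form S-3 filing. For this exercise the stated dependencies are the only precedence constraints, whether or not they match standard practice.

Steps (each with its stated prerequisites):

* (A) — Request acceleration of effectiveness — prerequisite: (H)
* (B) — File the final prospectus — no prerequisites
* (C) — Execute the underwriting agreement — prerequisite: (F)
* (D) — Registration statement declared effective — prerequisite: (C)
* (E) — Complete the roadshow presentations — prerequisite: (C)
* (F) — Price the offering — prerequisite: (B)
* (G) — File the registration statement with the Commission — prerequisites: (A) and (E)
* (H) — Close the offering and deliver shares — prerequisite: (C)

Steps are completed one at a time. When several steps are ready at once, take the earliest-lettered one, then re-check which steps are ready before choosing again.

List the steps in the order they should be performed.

(B) has no prerequisites → (B) first.
(F) needed (B), now all done → (F).
(C) is the only step now ready → (C).
Ready: (D), (E) and (H). (D) has the earlier label → (D).
Ready: (E) and (H). (E) has the earlier label → (E).
That leaves (H) as the only ready step → (H).
(A) needed (H), now all done → (A).
(G) needed (A) and (E), now all done → (G).

(B) (F) (C) (D) (E) (H) (A) (G)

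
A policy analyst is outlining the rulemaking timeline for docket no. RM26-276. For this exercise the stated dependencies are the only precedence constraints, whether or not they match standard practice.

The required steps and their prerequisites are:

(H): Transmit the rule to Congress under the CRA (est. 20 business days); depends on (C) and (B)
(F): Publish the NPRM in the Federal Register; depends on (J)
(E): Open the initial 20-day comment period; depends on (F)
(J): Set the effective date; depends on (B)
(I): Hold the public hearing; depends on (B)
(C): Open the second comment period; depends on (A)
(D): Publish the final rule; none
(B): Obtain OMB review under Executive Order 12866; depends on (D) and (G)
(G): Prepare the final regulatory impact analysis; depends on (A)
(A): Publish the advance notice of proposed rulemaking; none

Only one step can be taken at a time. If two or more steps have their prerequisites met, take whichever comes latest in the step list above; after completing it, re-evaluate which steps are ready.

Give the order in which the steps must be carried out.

(A) (G) (D) (B) (C) (I) (J) (F) (E) (H)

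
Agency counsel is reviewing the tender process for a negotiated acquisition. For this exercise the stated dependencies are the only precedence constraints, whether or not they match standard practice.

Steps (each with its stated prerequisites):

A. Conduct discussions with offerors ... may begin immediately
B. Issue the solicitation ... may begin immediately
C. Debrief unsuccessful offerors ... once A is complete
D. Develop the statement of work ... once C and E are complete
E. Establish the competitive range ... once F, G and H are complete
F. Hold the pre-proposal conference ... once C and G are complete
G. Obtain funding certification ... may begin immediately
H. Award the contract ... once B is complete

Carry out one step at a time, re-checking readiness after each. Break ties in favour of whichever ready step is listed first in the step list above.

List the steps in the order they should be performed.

A, B, C, G, F, H, E, D

A, B and G have no prerequisites; A is listed earlier, so A is first.
C now also ready, so the ready set is {B, C, G}; B is listed earlier → B.
H now also ready, so the ready set is {C, G, H}; C is listed earlier → C.
G and H are both available; G is listed earlier → G.
F and H are both available; F is listed earlier → F.
H needed B, now all done → H.
E needed F, G and H, now all done → E.
Next only D has its prerequisites met → D.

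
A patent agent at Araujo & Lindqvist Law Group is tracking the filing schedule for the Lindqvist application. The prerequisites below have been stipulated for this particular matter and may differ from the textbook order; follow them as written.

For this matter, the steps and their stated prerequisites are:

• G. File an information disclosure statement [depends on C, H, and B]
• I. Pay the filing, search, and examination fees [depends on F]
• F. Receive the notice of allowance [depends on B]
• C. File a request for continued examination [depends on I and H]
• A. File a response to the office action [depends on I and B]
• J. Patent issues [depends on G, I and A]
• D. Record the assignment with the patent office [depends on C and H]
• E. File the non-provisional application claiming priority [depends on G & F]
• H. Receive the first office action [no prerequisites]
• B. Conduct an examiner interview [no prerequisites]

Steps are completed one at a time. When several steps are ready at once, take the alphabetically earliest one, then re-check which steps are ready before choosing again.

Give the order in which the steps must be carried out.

B → F → H → I → A → C → D → G → E → J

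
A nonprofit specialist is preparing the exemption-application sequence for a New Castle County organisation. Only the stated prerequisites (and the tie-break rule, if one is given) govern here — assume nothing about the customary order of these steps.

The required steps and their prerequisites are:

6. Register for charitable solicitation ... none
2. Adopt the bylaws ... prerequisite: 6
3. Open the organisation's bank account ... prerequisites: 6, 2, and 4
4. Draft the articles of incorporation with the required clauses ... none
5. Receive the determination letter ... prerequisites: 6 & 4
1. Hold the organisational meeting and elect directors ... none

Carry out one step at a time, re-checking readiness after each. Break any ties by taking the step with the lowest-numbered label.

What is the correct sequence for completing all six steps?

1 → 4 → 6 → 2 → 3 → 5

1, 4 and 6 have no prerequisites; 1 has the earlier label, so 1 is first.
4 and 6 are both available; 4 has the earlier label → 4.
6 is the only step now ready → 6.
2 and 5 are both available; 2 has the earlier label → 2.
Now 3 and 5 have their prerequisites met. 3 has the earlier label, so 3 next.
Next only 5 has its prerequisites met → 5.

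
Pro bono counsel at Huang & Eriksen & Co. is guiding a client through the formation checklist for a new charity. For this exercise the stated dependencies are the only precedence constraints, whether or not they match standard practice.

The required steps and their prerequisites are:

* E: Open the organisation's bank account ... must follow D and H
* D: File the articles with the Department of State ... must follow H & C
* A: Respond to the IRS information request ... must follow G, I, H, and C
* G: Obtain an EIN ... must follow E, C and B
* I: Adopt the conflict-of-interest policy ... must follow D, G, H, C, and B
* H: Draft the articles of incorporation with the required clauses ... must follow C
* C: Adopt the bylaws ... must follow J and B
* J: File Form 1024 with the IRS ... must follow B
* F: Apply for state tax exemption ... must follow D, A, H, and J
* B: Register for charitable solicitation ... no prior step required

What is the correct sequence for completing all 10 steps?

B is the only step with nothing outstanding, so it goes first.
That leaves J as the only ready step → J.
C needed J and B, now all done → C.
H needed C, now all done → H.
D needed H and C, now all done → D.
That leaves E as the only ready step → E.
That leaves G as the only ready step → G.
That leaves I as the only ready step → I.
A is the only step now ready → A.
F needed D, A, H and J, now all done → F.

B, J, C, H, D, E, G, I, A, F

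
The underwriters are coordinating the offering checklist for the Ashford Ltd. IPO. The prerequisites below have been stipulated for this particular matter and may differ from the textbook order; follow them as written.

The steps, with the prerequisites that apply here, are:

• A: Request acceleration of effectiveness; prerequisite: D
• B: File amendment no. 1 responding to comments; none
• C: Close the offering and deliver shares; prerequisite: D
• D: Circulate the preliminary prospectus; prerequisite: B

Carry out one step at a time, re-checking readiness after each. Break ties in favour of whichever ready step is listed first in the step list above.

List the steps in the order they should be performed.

B D A C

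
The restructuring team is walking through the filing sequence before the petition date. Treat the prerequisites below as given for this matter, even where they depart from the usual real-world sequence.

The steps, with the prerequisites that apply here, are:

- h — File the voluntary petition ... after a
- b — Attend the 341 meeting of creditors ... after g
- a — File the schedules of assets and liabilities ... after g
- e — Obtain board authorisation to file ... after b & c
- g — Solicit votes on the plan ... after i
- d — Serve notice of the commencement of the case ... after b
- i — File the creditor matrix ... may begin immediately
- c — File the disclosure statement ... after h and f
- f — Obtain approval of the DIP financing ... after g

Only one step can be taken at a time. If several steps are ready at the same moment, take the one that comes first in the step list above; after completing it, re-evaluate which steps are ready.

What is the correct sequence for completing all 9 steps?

i, g, b, a, h, d, f, c, e

i is the only step with nothing outstanding, so it goes first.
Next only g has its prerequisites met → g.
b, a and f are all available; b is listed earlier → b.
Ready: a, d and f. a is listed earlier → a.
h now also ready, so the ready set is {h, d, f}; h is listed earlier → h.
d and f are both available; d is listed earlier → d.
That leaves f as the only ready step → f.
c needed h and f, now all done → c.
e is the only step now ready → e.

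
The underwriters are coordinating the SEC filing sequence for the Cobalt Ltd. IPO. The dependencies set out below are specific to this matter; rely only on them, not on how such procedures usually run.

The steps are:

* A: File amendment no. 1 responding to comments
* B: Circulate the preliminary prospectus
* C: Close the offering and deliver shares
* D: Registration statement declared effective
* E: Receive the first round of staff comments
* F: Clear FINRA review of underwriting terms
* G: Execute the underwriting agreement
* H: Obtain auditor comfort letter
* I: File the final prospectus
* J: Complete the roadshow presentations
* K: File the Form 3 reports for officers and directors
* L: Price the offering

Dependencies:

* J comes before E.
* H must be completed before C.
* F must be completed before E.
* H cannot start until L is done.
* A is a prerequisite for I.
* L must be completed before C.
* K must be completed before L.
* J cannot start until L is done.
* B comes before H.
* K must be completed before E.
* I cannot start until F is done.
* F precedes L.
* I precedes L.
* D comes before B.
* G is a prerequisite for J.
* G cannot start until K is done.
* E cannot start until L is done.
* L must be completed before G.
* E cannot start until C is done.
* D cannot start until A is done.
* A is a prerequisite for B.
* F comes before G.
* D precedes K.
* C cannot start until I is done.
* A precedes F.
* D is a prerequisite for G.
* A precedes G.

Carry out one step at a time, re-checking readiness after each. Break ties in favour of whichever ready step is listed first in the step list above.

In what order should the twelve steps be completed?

A D B F I K L G H C J E

A is the only step with nothing outstanding, so it goes first.
Now D and F have their prerequisites met. D is listed earlier, so D next.
Now B, F and K have their prerequisites met. B is listed earlier, so B next.
Ready: F and K. F is listed earlier → F.
I now also ready, so the ready set is {I, K}; I is listed earlier → I.
Next only K has its prerequisites met → K.
That leaves L as the only ready step → L.
Ready: G and H. G is listed earlier → G.
H and J are both available; H is listed earlier → H.
Ready: C and J. C is listed earlier → C.
That leaves J as the only ready step → J.
E is the only step now ready → E.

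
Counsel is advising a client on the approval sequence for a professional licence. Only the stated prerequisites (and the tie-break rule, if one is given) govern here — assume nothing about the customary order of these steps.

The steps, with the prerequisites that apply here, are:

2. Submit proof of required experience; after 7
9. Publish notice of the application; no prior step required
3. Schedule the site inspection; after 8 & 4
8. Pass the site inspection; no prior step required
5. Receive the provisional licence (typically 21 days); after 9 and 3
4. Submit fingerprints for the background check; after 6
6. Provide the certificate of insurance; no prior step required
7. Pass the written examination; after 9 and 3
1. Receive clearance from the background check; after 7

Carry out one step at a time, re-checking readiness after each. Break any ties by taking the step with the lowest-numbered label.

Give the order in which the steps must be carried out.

6 4 8 3 9 5 7 1 2

Nothing is required for 6, 8 and 9. 6 has the earlier label → 6 first.
Now 4, 8 and 9 have their prerequisites met. 4 has the earlier label, so 4 next.
Now 8 and 9 have their prerequisites met. 8 has the earlier label, so 8 next.
3 and 9 are both available; 3 has the earlier label → 3.
That leaves 9 as the only ready step → 9.
Now 5 and 7 have their prerequisites met. 5 has the earlier label, so 5 next.
7 is the only step now ready → 7.
Now 1 and 2 have their prerequisites met. 1 has the earlier label, so 1 next.
2 needed 7, now all done → 2.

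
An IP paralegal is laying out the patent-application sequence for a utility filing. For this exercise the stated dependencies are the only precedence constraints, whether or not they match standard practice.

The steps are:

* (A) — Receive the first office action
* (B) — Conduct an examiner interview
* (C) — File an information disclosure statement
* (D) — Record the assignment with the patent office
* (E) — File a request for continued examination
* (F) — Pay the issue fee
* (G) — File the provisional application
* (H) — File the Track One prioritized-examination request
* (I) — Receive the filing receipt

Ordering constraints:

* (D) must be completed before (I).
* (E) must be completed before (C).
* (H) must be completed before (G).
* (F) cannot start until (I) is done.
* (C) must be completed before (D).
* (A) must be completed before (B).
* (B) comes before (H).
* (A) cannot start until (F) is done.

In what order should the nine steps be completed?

(E), (C), (D), (I), (F), (A), (B), (H), (G)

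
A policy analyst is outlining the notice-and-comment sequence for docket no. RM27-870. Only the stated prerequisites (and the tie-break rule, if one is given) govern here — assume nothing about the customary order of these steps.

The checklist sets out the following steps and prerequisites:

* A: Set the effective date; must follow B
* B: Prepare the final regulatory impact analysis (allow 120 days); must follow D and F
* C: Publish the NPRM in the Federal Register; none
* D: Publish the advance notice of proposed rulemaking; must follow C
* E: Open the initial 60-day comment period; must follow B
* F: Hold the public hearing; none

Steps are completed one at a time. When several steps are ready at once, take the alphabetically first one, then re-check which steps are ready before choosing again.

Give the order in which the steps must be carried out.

C, D, F, B, A, E

Nothing is required for C and F. C has the earlier label → C first.
D and F are both available; D has the earlier label → D.
That leaves F as the only ready step → F.
B needed D and F, now all done → B.
Now A and E have their prerequisites met. A has the earlier label, so A next.
E needed B, now all done → E.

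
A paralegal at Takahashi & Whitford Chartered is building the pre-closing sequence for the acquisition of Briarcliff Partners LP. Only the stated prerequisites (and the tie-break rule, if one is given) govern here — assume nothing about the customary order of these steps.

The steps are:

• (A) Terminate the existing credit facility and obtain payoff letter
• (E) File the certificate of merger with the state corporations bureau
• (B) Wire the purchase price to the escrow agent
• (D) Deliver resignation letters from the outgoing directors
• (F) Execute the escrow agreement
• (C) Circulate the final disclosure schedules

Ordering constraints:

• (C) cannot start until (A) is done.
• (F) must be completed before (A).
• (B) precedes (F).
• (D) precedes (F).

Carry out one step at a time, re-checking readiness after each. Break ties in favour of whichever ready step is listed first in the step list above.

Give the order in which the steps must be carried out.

(E), (B), (D), (F), (A), (C)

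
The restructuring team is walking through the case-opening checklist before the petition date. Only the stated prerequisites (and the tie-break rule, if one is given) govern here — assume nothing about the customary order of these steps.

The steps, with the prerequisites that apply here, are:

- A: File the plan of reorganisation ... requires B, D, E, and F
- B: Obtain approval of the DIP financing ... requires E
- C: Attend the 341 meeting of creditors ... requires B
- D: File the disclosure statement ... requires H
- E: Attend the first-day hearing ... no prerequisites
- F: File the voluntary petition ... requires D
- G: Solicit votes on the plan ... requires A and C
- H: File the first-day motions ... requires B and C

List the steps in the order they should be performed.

E B C H D F A G

E has no prerequisites → E first.
Next only B has its prerequisites met → B.
C needed B, now all done → C.
That leaves H as the only ready step → H.
D needed H, now all done → D.
F needed D, now all done → F.
A needed B, D, E and F, now all done → A.
G needed A and C, now all done → G.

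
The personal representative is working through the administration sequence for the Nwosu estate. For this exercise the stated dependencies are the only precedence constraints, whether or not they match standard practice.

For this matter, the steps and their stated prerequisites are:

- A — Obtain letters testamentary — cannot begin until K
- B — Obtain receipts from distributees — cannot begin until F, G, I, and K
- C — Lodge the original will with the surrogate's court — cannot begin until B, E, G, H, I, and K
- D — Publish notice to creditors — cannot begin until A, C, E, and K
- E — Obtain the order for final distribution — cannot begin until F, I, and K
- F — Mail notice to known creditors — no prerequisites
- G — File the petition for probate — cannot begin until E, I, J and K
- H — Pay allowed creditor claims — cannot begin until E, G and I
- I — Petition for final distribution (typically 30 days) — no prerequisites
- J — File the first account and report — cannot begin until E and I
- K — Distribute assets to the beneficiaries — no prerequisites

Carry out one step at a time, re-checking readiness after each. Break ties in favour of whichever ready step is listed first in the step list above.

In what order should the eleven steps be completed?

F, I, K, A, E, J, G, B, H, C, D

F, I and K have no prerequisites; F is listed earlier, so F is first.
I and K are both available; I is listed earlier → I.
That leaves K as the only ready step → K.
Now A and E have their prerequisites met. A is listed earlier, so A next.
E is the only step now ready → E.
Next only J has its prerequisites met → J.
G needed E, I, J and K, now all done → G.
Now B and H have their prerequisites met. B is listed earlier, so B next.
H is the only step now ready → H.
Next only C has its prerequisites met → C.
D needed A, C, E and K, now all done → D.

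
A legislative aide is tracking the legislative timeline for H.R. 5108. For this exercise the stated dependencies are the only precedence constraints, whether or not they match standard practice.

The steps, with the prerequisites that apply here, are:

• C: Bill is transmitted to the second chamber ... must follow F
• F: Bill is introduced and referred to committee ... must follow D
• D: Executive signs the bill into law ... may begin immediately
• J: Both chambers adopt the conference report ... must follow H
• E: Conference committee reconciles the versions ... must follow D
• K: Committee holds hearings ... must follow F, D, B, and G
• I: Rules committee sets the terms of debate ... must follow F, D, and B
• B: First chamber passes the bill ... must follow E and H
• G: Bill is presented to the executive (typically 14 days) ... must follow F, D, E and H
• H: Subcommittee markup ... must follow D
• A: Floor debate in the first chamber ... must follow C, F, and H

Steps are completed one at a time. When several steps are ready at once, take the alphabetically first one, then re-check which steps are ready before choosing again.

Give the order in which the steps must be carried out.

D E F C H A B G I J K

Only D has no prerequisites, so it is first.
E, F and H are all available; E has the earlier label → E.
F and H are both available; F has the earlier label → F.
C and H are both available; C has the earlier label → C.
H is the only step now ready → H.
Ready: A, B, G and J. A has the earlier label → A.
B, G and J are all available; B has the earlier label → B.
I now also ready, so the ready set is {G, I, J}; G has the earlier label → G.
K now also ready, so the ready set is {I, J, K}; I has the earlier label → I.
Now J and K have their prerequisites met. J has the earlier label, so J next.
K needed B, D, F and G, now all done → K.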